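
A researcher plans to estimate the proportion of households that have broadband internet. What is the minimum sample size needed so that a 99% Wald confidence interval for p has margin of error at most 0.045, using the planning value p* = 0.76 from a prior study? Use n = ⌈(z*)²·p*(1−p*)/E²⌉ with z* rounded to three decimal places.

n = 598

The 99% critical value is z* = 2.576.
p*(1−p*) = 0.76·0.24 = 0.1824.
Required n before rounding: 6.635776 × 0.1824 / 0.045² = 597.711.
⌈597.711⌉ = 598.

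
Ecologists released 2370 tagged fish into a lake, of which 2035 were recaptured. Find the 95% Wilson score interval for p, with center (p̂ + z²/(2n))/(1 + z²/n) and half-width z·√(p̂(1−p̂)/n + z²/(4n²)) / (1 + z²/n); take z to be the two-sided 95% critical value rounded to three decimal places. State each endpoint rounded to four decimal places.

(0.8440, 0.8721)

p̂ = 2035/2370 = 0.85865; z = 1.960, so z² = 3.841600.
1 + z²/n = 1.001621.
Adjusted center: (0.85865 + z²/(2n))/1.001621 = 0.85807.
Radicand: p̂(1−p̂)/n + z²/(4n²) = 0.000051211 + 0.000000171 = 0.000051382.
Half-width = 1.960·√0.000051382/1.001621 = 0.01403.
Interval: 0.85807 ± 0.01403 → (0.8440, 0.8721).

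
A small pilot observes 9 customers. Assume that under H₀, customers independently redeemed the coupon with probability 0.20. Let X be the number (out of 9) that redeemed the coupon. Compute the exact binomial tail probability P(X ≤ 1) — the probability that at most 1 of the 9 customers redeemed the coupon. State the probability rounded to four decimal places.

P = 0.4362

X is binomial with n = 9 and p = 0.20.
P(X ≤ 1) = C(9,0)·0.20^0·0.80^9 + C(9,1)·0.20^1·0.80^8.
= 0.134218 + 0.301990 = 0.4362.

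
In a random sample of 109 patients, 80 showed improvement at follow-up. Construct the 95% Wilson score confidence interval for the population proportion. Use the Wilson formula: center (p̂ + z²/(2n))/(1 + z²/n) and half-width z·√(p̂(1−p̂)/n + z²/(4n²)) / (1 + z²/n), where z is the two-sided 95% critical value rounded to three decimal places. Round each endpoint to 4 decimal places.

p̂ = 80/109 = 0.73394; z = 1.960, so z² = 3.841600.
Denominator 1 + z²/n = 1 + 3.841600/109 = 1.035244.
Center = (0.73394 + 0.017622)/1.035244 = 0.72598.
Radicand: p̂(1−p̂)/n + z²/(4n²) = 0.001791466 + 0.000080835 = 0.001872301.
Half-width = z·√(radicand)/denom = 1.960·0.043270/1.035244 = 0.08192.
CI: 0.72598 ± 0.08192 = (0.6441, 0.8079).

(0.6441, 0.8079)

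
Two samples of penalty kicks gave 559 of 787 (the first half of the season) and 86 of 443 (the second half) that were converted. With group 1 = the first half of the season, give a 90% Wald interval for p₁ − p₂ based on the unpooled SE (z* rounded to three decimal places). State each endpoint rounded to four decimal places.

p̂₁ = 0.71029, p̂₂ = 0.19413, so the observed difference is 0.51616.
Unpooled SE = √(p̂₁(1−p̂₁)/n₁ + p̂₂(1−p̂₂)/n₂) = √(0.000261470 + 0.000353147) = 0.024791.
For 90% confidence, z* = 1.645. Margin of error = 0.04078.
So the interval runs from 0.4754 to 0.5569.

(0.4754, 0.5569)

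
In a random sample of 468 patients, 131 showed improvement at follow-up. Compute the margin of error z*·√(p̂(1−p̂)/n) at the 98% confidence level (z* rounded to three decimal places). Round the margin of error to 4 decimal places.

ME = 0.0483

p̂ = 131/468 = 0.27991.
SE = √(p̂(1−p̂)/n) = √(0.201562/468) = 0.020753.
z* = 2.326 at the 98% level.
Margin of error = z*·SE = 2.326 × 0.020753 = 0.0483.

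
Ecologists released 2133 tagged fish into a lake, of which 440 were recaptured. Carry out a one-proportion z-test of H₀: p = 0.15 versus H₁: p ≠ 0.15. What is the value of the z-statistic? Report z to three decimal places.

With x = 440 successes in n = 2133, p̂ = 0.20628.
Null standard error: √(0.15·0.85/2133) = √0.000059775 = 0.007731.
z = (p̂ − p₀)/SE = (0.20628 − 0.15)/0.007731 = 7.280.

z = 7.280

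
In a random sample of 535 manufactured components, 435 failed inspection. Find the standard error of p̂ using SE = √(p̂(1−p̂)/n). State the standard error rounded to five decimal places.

p̂ = 435/535 = 0.81308.
p̂(1−p̂) = 0.81308·0.18692 = 0.151981.
SE = √(0.151981/535) = √0.000284077 = 0.01685.

SE = 0.01685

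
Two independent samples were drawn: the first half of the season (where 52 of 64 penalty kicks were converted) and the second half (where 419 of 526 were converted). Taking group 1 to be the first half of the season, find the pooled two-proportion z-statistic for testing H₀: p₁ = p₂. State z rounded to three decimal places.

Sample proportions: p̂₁ = 52/64 = 0.81250 and p̂₂ = 419/526 = 0.79658.
Pooled p̂ = (52+419)/(64+526) = 471/590 = 0.79831.
SE = √[p̂(1−p̂)(1/n₁+1/n₂)] = √[0.79831·0.20169·(1/64+1/526)] ≈ 0.053122.
z = 0.01592/0.053122 = 0.300.

z = 0.300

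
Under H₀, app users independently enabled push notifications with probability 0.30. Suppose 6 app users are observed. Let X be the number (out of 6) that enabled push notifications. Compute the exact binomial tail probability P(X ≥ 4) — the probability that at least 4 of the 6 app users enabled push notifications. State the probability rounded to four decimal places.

P = 0.0705

X is binomial with n = 6 and p = 0.30.
P(X ≥ 4) = C(6,4)·0.30^4·0.70^2 + C(6,5)·0.30^5·0.70^1 + C(6,6)·0.30^6·0.70^0.
= 0.059535 + 0.010206 + 0.000729 = 0.0705.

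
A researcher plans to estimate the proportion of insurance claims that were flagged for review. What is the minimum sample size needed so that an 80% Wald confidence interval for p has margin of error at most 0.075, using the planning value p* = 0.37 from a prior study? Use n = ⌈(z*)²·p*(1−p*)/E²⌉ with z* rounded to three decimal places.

For 80% confidence, z* = 1.282.
p*(1−p*) = 0.37·0.63 = 0.2331.
Required n before rounding: 1.643524 × 0.2331 / 0.075² = 68.108.
⌈68.108⌉ = 69.

n = 69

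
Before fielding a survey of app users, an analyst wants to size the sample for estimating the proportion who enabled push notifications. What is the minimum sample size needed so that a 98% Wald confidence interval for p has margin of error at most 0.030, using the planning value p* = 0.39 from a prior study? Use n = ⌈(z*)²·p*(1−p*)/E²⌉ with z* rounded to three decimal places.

n = 1431

The 98% critical value is z* = 2.326.
p*(1−p*) = 0.2379.
(z*)²·p*(1−p*)/E² = 5.410276·0.2379/0.000900 = 1430.116.
⌈1430.116⌉ = 1431.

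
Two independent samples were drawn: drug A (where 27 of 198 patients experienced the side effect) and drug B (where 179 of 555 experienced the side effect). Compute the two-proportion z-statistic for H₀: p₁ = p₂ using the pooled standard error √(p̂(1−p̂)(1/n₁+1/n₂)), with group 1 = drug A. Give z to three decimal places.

p̂₁ = 27/198 = 0.13636, p̂₂ = 179/555 = 0.32252.
Pooling: p̂ = 206/753 = 0.27357.
SE = √[p̂(1−p̂)(1/n₁+1/n₂)] = √[0.27357·0.72643·(1/198+1/555)] ≈ 0.036902.
z = (p̂₁ − p̂₂)/SE = (0.13636 − 0.32252)/0.036902 = -0.18616/0.036902 = -5.045.

z = -5.045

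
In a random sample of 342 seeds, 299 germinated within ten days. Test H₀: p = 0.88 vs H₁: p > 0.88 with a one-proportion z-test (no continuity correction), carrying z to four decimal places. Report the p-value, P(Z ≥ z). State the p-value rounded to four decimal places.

p-value = 0.6278

p̂ = 299/342 = 0.87427.
Under H₀, SE = √(p₀(1−p₀)/n) = √(0.88·0.12/342) = √0.000308772 = 0.017572.
z = (p̂ − p₀)/SE = (299/342 − 0.88)/0.017572 ≈ -0.3261.
p-value = P(Z ≥ z) with z = -0.3261 → 0.6278.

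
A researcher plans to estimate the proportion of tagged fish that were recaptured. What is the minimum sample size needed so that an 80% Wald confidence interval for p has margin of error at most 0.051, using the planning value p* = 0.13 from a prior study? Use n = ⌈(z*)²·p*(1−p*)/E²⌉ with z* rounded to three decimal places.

z* = 1.282 at the 80% level.
p*(1−p*) = 0.13·0.87 = 0.1131.
Required n before rounding: 1.643524 × 0.1131 / 0.051² = 71.466.
Rounding up, n = 72.

n = 72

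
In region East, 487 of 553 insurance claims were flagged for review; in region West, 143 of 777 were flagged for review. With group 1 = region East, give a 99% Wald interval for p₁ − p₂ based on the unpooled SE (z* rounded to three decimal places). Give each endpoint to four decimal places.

(0.6462, 0.7470)

p̂₁ = 487/553 = 0.88065, p̂₂ = 143/777 = 0.18404; p̂₁ − p̂₂ = 0.69661.
Unpooled SE = √(p̂₁(1−p̂₁)/n₁ + p̂₂(1−p̂₂)/n₂) = √(0.000190063 + 0.000193269) = 0.019579.
For 99% confidence, z* = 2.576. Margin = 2.576·0.019579 = 0.05044.
Interval: 0.69661 ± 0.05044 → (0.6462, 0.7470).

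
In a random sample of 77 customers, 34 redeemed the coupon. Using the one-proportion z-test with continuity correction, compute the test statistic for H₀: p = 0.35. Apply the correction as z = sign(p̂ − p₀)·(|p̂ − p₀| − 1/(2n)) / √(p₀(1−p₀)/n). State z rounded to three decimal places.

z = 1.565

With x = 34 successes in n = 77, p̂ = 0.44156. p̂ − p₀ = 0.091558.
Continuity correction 1/(2n) = 1/154 = 0.006494.
Corrected numerator: |0.091558| − 0.006494 = 0.085064.
SE₀ = √(0.35·0.65/77) = 0.054356.
z = +0.085064/0.054356 = 1.565.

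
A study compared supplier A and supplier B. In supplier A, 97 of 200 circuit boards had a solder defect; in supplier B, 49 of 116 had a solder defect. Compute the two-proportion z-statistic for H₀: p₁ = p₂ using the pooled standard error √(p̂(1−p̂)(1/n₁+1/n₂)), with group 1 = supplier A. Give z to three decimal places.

Sample proportions: p̂₁ = 97/200 = 0.48500 and p̂₂ = 49/116 = 0.42241.
Pooled p̂ = (97+49)/(200+116) = 146/316 = 0.46203.
SE = √[p̂(1−p̂)(1/n₁+1/n₂)] = √[0.46203·0.53797·(1/200+1/116)] ≈ 0.058185.
z = 0.06259/0.058185 = 1.076.

z = 1.076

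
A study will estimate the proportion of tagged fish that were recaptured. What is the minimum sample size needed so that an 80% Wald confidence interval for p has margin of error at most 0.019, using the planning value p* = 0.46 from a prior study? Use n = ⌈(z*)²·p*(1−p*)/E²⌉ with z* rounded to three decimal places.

n = 1131

The 80% critical value is z* = 1.282.
p*(1−p*) = 0.46·0.54 = 0.2484.
(z*)²·p*(1−p*)/E² = 1.643524·0.2484/0.000361 = 1130.890.
⌈1130.890⌉ = 1131.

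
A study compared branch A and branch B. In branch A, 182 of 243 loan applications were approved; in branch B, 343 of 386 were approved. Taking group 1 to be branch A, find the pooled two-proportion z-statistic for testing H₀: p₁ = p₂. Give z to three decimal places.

Sample proportions: p̂₁ = 182/243 = 0.74897 and p̂₂ = 343/386 = 0.88860.
Pooled p̂ = (182+343)/(243+386) = 525/629 = 0.83466.
Pooled SE = √[0.1380039·0.00670590] ≈ 0.030421.
z = -0.13963/0.030421 = -4.590.

z = -4.590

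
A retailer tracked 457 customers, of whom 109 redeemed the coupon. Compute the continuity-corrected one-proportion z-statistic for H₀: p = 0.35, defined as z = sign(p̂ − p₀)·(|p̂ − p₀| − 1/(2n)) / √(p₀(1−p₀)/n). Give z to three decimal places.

z = -4.948

With x = 109 successes in n = 457, p̂ = 0.23851. p̂ − p₀ = -0.111488.
Continuity correction 1/(2n) = 1/914 = 0.001094.
Corrected numerator: |-0.111488| − 0.001094 = 0.110394.
SE₀ = √(0.35·0.65/457) = 0.022312.
z = (−)0.110394/0.022312 = -4.948.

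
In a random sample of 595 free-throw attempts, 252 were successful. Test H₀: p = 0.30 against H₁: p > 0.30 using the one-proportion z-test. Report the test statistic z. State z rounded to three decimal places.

Sample proportion p̂ = 252/595 = 0.42353.
Null standard error: √(0.30·0.70/595) = √0.000352941 = 0.018787.
z = (0.42353 − 0.30)/0.018787 = 0.12353/0.018787 = 6.575.

z = 6.575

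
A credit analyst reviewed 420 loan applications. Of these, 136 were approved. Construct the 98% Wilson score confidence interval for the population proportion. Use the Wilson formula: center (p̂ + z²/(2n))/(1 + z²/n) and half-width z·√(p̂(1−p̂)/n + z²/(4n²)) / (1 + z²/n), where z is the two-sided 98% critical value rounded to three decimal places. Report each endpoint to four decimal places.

(0.2732, 0.3789)

p̂ = 136/420 = 0.32381; z = 2.326, so z² = 5.410276.
1 + z²/n = 1.012882.
Adjusted center: (0.32381 + z²/(2n))/1.012882 = 0.32605.
Radicand: p̂(1−p̂)/n + z²/(4n²) = 0.000521326 + 0.000007668 = 0.000528994.
Half-width = 2.326·√0.000528994/1.012882 = 0.05282.
Interval: 0.32605 ± 0.05282 → (0.2732, 0.3789).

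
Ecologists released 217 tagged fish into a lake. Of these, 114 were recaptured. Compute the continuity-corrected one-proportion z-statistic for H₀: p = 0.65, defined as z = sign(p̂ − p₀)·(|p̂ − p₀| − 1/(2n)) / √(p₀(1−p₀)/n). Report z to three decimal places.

z = -3.779

The sample proportion is 114/217 = 0.52535. p̂ − p₀ = -0.124654.
1/(2n) = 0.002304.
Corrected numerator: |-0.124654| − 0.002304 = 0.122350.
SE₀ = √(0.65·0.35/217) = 0.032379.
z = (−)0.122350/0.032379 = -3.779.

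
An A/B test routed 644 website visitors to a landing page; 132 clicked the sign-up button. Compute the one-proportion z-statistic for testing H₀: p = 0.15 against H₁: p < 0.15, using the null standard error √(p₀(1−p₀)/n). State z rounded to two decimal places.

z = 3.91

The sample proportion is 132/644 = 0.20497.
SE₀ = √(0.15·0.85/644) = 0.014071.
z = (p̂ − p₀)/SE = (0.20497 − 0.15)/0.014071 = 3.91.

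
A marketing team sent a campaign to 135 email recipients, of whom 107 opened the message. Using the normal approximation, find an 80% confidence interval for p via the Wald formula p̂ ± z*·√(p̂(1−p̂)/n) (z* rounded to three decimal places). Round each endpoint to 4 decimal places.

p̂ = 107/135 = 0.79259.
SE(p̂) = √(0.79259·0.20741/135) = 0.034896.
z* = 1.282 at the 80% level.
Margin = 1.282·0.034896 = 0.04474.
Interval: 0.79259 ± 0.04474 → (0.7479, 0.8373).

(0.7479, 0.8373)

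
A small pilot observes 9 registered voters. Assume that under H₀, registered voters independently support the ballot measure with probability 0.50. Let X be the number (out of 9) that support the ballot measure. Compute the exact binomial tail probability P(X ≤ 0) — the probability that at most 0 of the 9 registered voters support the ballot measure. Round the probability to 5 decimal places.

P = 0.00195

X is binomial with n = 9 and p = 0.50.
P(X ≤ 0) = C(9,0)·0.50^0·0.50^9.
= 0.001953 = 0.00195.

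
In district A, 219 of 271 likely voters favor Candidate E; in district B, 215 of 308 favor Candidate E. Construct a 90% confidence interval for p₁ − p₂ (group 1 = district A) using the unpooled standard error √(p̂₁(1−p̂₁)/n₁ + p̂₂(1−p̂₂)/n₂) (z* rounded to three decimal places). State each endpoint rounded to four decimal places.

p̂₁ = 219/271 = 0.80812, p̂₂ = 215/308 = 0.69805; p̂₁ − p̂₂ = 0.11007.
SE = √(0.000572189 + 0.000684336) = √0.001256525 = 0.035447.
The 90% critical value is z* = 1.645. Margin = 1.645·0.035447 = 0.05831.
Interval: 0.11007 ± 0.05831 → (0.0518, 0.1684).

(0.0518, 0.1684)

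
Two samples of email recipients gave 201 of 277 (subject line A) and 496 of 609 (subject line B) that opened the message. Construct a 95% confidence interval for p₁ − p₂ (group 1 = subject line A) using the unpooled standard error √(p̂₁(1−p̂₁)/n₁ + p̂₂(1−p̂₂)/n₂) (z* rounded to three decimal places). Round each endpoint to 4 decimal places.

(-0.1498, -0.0279)

p̂₁ = 0.72563, p̂₂ = 0.81445, so the observed difference is -0.08882.
SE = √(0.000718738 + 0.000248147) = √0.000966885 = 0.031095.
z* = 1.960 at the 95% level. Margin = 1.960·0.031095 = 0.06095.
Interval: -0.08882 ± 0.06095 → (-0.1498, -0.0279).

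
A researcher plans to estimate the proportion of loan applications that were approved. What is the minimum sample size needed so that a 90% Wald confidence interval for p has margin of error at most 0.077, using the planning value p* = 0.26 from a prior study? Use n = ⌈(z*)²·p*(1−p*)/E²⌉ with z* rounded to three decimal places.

The 90% critical value is z* = 1.645.
p*(1−p*) = 0.26·0.74 = 0.1924.
(z*)²·p*(1−p*)/E² = 2.706025·0.1924/0.005929 = 87.812.
Rounding up, n = 88.

n = 88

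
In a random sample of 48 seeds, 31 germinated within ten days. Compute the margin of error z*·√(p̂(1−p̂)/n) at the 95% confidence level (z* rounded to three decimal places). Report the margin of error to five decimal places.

p̂ = 31/48 = 0.64583.
Standard error of p̂: √(0.228733/48) = √0.004765263 = 0.069031.
z* = 1.960 at the 95% level.
So ME = 0.13530.

ME = 0.13530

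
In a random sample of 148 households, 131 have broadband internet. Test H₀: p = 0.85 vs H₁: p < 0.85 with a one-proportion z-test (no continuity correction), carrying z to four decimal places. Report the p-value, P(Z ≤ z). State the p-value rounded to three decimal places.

p-value = 0.884

The sample proportion is 131/148 = 0.88514.
Null standard error: √(0.85·0.15/148) = √0.000861486 = 0.029351.
z = (p̂ − p₀)/SE = (131/148 − 0.85)/0.029351 ≈ 1.1971.
p-value = P(Z ≤ z) with z = 1.1971 → 0.884.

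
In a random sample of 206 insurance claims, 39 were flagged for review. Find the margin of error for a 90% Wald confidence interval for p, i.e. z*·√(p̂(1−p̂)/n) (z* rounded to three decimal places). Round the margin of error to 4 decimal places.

ME = 0.0449

The sample proportion is 39/206 = 0.18932.
Standard error of p̂: √(0.153478/206) = √0.000745040 = 0.027295.
The 90% critical value is z* = 1.645.
ME = 1.645·0.027295 = 0.0449.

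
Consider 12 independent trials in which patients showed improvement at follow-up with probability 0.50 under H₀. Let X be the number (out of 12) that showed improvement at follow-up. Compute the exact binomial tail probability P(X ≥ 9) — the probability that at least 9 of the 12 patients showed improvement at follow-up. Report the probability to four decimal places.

P = 0.0730

X ~ Binomial(n=12, p=0.50).
P(X ≥ 9) = C(12,9)·0.50^9·0.50^3 + C(12,10)·0.50^10·0.50^2 + C(12,11)·0.50^11·0.50^1 + C(12,12)·0.50^12·0.50^0.
= 0.053711 + 0.016113 + 0.002930 + 0.000244 = 0.0730.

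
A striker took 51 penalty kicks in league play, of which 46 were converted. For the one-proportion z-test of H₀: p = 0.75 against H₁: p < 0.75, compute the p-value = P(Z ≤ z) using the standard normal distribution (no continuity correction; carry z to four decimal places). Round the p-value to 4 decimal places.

Sample proportion p̂ = 46/51 = 0.90196.
SE₀ = √(0.75·0.25/51) = 0.060634.
Test statistic (full precision, shown to 4 dp): z = (46/51 − 0.75)/SE₀ ≈ 2.5062.
From the standard normal, P(Z ≤ z) = 0.9939.

p-value = 0.9939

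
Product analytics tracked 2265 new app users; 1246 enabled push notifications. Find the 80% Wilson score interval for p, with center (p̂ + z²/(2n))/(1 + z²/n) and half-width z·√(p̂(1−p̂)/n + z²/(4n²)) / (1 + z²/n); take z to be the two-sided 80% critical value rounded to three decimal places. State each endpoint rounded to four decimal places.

(0.5367, 0.5635)

Here p̂ = 1246/2265 = 0.55011 and z = 1.282 (z² = 1.643524).
Denominator 1 + z²/n = 1 + 1.643524/2265 = 1.000726.
Adjusted center: (0.55011 + z²/(2n))/1.000726 = 0.55007.
Radicand: p̂(1−p̂)/n + z²/(4n²) = 0.000109267 + 0.000000080 = 0.000109347.
Half-width = 1.282·√0.000109347/1.000726 = 0.01340.
Interval: 0.55007 ± 0.01340 → (0.5367, 0.5635).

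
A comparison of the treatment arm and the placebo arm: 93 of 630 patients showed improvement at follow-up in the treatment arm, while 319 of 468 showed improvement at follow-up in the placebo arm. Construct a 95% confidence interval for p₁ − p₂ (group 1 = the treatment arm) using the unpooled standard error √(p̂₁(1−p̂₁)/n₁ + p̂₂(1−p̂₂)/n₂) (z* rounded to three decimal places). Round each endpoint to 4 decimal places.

(-0.5845, -0.4835)

p̂₁ = 0.14762, p̂₂ = 0.68162, so the observed difference is -0.53400.
SE = √(0.000199726 + 0.000463702) = √0.000663428 = 0.025757.
The 95% critical value is z* = 1.960. Margin = 1.960·0.025757 = 0.05048.
Interval: -0.53400 ± 0.05048 → (-0.5845, -0.4835).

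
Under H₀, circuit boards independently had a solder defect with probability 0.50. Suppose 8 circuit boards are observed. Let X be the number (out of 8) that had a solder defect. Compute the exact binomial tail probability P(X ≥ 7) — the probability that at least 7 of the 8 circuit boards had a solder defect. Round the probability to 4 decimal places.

X is binomial with n = 8 and p = 0.50.
P(X ≥ 7) = C(8,7)·0.50^7·0.50^1 + C(8,8)·0.50^8·0.50^0.
= 0.031250 + 0.003906 = 0.0352.

P = 0.0352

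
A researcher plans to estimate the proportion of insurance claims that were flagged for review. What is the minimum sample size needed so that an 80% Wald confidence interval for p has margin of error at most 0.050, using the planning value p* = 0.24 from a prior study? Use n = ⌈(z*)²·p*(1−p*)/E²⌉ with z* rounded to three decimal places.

The 80% critical value is z* = 1.282.
p*(1−p*) = 0.24·0.76 = 0.1824.
Required n before rounding: 1.643524 × 0.1824 / 0.050² = 119.912.
Rounding up, n = 120.

n = 120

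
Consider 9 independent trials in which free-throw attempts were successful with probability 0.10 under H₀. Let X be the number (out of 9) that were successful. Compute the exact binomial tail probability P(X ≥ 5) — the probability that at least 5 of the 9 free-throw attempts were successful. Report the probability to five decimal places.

X ~ Binomial(n=9, p=0.10).
P(X ≥ 5) = Σ_{j=5}^{9} C(9,j)·0.10^j·0.90^{9−j}.
= 0.000827 + 0.000061 + 0.000003 + 0.000000 + 0.000000 = 0.00089.

P = 0.00089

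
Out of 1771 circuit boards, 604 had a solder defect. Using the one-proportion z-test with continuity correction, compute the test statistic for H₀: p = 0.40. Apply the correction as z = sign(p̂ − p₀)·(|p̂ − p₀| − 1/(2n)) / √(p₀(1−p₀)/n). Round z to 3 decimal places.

z = -5.040

With x = 604 successes in n = 1771, p̂ = 0.34105. p̂ − p₀ = -0.058950.
1/(2n) = 0.000282.
Corrected numerator: |-0.058950| − 0.000282 = 0.058668.
Under H₀, SE = √(p₀(1−p₀)/n) = √(0.40·0.60/1771) = √0.000135517 = 0.011641.
z = (−)0.058668/0.011641 = -5.040.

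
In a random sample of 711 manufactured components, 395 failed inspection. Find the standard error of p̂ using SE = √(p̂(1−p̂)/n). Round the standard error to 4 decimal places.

SE = 0.0186

p̂ = 395/711 = 0.55556.
p̂(1−p̂) = 0.246913.
Dividing by n and taking the root: √0.000347276 = 0.0186.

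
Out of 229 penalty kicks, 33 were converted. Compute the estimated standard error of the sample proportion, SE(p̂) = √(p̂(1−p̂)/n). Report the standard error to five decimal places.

SE = 0.02321

With x = 33 successes in n = 229, p̂ = 0.14410.
p̂(1−p̂) = 0.14410·0.85590 = 0.123335.
SE = √(0.123335/229) = √0.000538581 = 0.02321.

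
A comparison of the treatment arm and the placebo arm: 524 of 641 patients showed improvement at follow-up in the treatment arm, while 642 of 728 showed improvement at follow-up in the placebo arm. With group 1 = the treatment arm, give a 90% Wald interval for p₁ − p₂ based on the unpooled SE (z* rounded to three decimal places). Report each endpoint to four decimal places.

p̂₁ = 0.81747, p̂₂ = 0.88187, so the observed difference is -0.06440.
Unpooled SE = √(p̂₁(1−p̂₁)/n₁ + p̂₂(1−p̂₂)/n₂) = √(0.000232779 + 0.000143100) = 0.019388.
z* = 1.645 at the 90% level. Margin of error = 0.03189.
CI: -0.06440 ± 0.03189 = (-0.0963, -0.0325).

(-0.0963, -0.0325)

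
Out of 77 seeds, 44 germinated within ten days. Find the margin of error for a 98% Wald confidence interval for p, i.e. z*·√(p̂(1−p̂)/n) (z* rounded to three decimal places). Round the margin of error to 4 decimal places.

ME = 0.1312

The sample proportion is 44/77 = 0.57143.
Standard error of p̂: √(0.244898/77) = √0.003180493 = 0.056396.
The 98% critical value is z* = 2.326.
Margin of error = z*·SE = 2.326 × 0.056396 = 0.1312.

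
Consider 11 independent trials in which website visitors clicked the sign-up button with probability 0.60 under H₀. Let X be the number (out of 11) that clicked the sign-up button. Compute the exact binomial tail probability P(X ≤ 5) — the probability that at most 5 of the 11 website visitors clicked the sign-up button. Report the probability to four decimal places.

P = 0.2465

X is binomial with n = 11 and p = 0.60.
P(X ≤ 5) = Σ_{j=0}^{5} C(11,j)·0.60^j·0.40^{11−j}.
= 0.000042 + 0.000692 + 0.005190 + 0.023357 + 0.070071 + 0.147149 = 0.2465.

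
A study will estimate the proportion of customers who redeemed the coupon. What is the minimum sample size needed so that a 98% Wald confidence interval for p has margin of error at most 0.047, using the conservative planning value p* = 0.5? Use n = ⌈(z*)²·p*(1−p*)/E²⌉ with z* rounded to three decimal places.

The 98% critical value is z* = 2.326.
p*(1−p*) = 0.50·0.50 = 0.2500.
Required n before rounding: 5.410276 × 0.2500 / 0.047² = 612.299.
⌈612.299⌉ = 613.

n = 613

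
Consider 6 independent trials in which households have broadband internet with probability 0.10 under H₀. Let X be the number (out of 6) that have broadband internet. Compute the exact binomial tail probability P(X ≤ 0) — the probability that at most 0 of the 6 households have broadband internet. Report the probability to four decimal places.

P = 0.5314

X ~ Binomial(n=6, p=0.10).
P(X ≤ 0) = C(6,0)·0.10^0·0.90^6.
= 0.531441 = 0.5314.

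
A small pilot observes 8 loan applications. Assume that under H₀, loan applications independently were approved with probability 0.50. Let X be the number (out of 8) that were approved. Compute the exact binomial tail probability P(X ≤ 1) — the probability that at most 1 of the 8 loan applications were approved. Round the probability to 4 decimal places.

P = 0.0352

X ~ Binomial(n=8, p=0.50).
P(X ≤ 1) = C(8,0)·0.50^0·0.50^8 + C(8,1)·0.50^1·0.50^7.
= 0.003906 + 0.031250 = 0.0352.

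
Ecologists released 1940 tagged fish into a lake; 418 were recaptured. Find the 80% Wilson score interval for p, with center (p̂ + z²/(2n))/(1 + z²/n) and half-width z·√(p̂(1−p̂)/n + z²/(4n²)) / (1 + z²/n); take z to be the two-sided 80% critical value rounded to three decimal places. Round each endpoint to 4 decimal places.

p̂ = 418/1940 = 0.21546; z = 1.282, so z² = 1.643524.
1 + z²/n = 1.000847.
Adjusted center: (0.21546 + z²/(2n))/1.000847 = 0.21570.
Radicand: p̂(1−p̂)/n + z²/(4n²) = 0.000087134 + 0.000000109 = 0.000087243.
Half-width = z·√(radicand)/denom = 1.282·0.009340/1.000847 = 0.01196.
CI: 0.21570 ± 0.01196 = (0.2037, 0.2277).

(0.2037, 0.2277)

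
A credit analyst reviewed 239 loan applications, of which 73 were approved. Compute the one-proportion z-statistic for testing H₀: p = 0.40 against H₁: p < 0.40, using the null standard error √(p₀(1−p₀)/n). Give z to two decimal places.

z = -2.98

With x = 73 successes in n = 239, p̂ = 0.30544.
Under H₀, SE = √(p₀(1−p₀)/n) = √(0.40·0.60/239) = √0.001004184 = 0.031689.
z = (p̂ − p₀)/SE = (0.30544 − 0.40)/0.031689 = -2.98.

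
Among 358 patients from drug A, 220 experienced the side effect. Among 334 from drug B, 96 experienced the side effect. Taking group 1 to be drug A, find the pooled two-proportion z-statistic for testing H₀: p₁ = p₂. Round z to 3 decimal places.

z = 8.632

Sample proportions: p̂₁ = 220/358 = 0.61453 and p̂₂ = 96/334 = 0.28743.
Pooling: p̂ = 316/692 = 0.45665.
SE = √[p̂(1−p̂)(1/n₁+1/n₂)] = √[0.45665·0.54335·(1/358+1/334)] ≈ 0.037894.
z = 0.32710/0.037894 = 8.632.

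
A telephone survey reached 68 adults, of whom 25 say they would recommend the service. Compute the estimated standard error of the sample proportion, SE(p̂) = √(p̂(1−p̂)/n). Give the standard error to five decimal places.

The sample proportion is 25/68 = 0.36765.
p̂(1−p̂) = 0.36765·0.63235 = 0.232483.
Dividing by n and taking the root: √0.003418868 = 0.05847.

SE = 0.05847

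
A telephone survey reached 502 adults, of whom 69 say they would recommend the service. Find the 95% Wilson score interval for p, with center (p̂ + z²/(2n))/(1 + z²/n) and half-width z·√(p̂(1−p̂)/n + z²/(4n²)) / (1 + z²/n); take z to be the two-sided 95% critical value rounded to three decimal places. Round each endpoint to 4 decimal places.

p̂ = 69/502 = 0.13745; z = 1.960, so z² = 3.841600.
Denominator 1 + z²/n = 1 + 3.841600/502 = 1.007653.
Adjusted center: (0.13745 + z²/(2n))/1.007653 = 0.14020.
Radicand: p̂(1−p̂)/n + z²/(4n²) = 0.000236171 + 0.000003811 = 0.000239982.
Half-width = 1.960·√0.000239982/1.007653 = 0.03013.
Interval: 0.14020 ± 0.03013 → (0.1101, 0.1703).

(0.1101, 0.1703)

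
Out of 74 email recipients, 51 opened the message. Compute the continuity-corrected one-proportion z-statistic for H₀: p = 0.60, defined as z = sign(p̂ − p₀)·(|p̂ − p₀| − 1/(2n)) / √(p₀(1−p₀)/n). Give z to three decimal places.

z = 1.447

Sample proportion p̂ = 51/74 = 0.68919. p̂ − p₀ = 0.089189.
Continuity correction 1/(2n) = 1/148 = 0.006757.
Corrected numerator: |0.089189| − 0.006757 = 0.082432.
Null standard error: √(0.60·0.40/74) = √0.003243243 = 0.056949.
z = +0.082432/0.056949 = 1.447.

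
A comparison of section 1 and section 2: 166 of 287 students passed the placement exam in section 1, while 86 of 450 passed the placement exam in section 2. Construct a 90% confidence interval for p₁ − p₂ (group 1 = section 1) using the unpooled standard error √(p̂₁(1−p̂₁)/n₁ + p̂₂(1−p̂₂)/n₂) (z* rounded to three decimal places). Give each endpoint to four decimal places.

p̂₁ = 166/287 = 0.57840, p̂₂ = 86/450 = 0.19111; p̂₁ − p̂₂ = 0.38729.
Unpooled SE = √(p̂₁(1−p̂₁)/n₁ + p̂₂(1−p̂₂)/n₂) = √(0.000849665 + 0.000343528) = 0.034543.
The 90% critical value is z* = 1.645. Margin = 1.645·0.034543 = 0.05682.
CI: 0.38729 ± 0.05682 = (0.3305, 0.4441).

(0.3305, 0.4441)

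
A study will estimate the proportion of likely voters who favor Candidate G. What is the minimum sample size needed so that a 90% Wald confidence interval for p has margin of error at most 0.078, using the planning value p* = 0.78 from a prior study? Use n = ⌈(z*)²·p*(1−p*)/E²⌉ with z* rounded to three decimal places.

n = 77

For 90% confidence, z* = 1.645.
p*(1−p*) = 0.78·0.22 = 0.1716.
(z*)²·p*(1−p*)/E² = 2.706025·0.1716/0.006084 = 76.324.
⌈76.324⌉ = 77.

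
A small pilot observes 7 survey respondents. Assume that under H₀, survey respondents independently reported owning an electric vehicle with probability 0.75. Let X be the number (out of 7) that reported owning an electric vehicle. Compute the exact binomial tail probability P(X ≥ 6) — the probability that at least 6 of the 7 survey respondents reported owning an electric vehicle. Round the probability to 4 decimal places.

X ~ Binomial(n=7, p=0.75).
P(X ≥ 6) = C(7,6)·0.75^6·0.25^1 + C(7,7)·0.75^7·0.25^0.
= 0.311462 + 0.133484 = 0.4449.

P = 0.4449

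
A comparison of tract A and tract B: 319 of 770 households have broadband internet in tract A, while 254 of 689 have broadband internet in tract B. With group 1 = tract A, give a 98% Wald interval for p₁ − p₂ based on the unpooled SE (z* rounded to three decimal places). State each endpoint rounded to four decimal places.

(-0.0138, 0.1051)

p̂₁ = 319/770 = 0.41429, p̂₂ = 254/689 = 0.36865; p̂₁ − p̂₂ = 0.04564.
SE = √(0.000315134 + 0.000337804) = √0.000652938 = 0.025553.
The 98% critical value is z* = 2.326. Margin = 2.326·0.025553 = 0.05944.
CI: 0.04564 ± 0.05944 = (-0.0138, 0.1051).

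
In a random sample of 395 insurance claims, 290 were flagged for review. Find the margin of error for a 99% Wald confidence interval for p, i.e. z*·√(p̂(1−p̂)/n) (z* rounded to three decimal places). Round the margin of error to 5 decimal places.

ME = 0.05726

With x = 290 successes in n = 395, p̂ = 0.73418.
Standard error of p̂: √(0.195161/395) = √0.000494079 = 0.022228.
The 99% critical value is z* = 2.576.
Margin of error = z*·SE = 2.576 × 0.022228 = 0.05726.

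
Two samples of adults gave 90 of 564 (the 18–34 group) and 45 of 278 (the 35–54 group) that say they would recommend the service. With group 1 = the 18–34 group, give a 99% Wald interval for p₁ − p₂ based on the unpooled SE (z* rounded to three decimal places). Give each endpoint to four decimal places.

(-0.0717, 0.0671)

p̂₁ = 0.15957, p̂₂ = 0.16187, so the observed difference is -0.00230.
Unpooled SE = √(p̂₁(1−p̂₁)/n₁ + p̂₂(1−p̂₂)/n₂) = √(0.000237784 + 0.000488016) = 0.026941.
The 99% critical value is z* = 2.576. Margin of error = 0.06940.
CI: -0.00230 ± 0.06940 = (-0.0717, 0.0671).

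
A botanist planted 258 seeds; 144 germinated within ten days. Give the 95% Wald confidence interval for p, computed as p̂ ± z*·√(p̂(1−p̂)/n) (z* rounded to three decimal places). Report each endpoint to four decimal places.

(0.4975, 0.6187)

p̂ = 144/258 = 0.55814.
Standard error of p̂: √(0.246620/258) = √0.000955891 = 0.030917.
For 95% confidence, z* = 1.960.
Margin of error: 1.960 × 0.030917 = 0.06060.
Interval: 0.55814 ± 0.06060 → (0.4975, 0.6187).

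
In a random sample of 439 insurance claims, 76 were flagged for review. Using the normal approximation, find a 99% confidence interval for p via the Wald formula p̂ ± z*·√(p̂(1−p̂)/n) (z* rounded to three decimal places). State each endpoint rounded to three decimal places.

(0.127, 0.220)

Sample proportion p̂ = 76/439 = 0.17312.
SE = √(p̂(1−p̂)/n) = √(0.143150/439) = 0.018058.
z* = 2.576 at the 99% level.
Margin of error: 2.576 × 0.018058 = 0.04652.
Interval: 0.17312 ± 0.04652 → (0.127, 0.220).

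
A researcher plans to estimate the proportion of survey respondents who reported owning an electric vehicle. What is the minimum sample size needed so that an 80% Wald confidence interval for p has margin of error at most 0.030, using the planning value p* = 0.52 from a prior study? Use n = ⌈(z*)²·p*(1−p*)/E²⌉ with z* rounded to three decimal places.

The 80% critical value is z* = 1.282.
p*(1−p*) = 0.2496.
Required n before rounding: 1.643524 × 0.2496 / 0.030² = 455.804.
Rounding up, n = 456.

n = 456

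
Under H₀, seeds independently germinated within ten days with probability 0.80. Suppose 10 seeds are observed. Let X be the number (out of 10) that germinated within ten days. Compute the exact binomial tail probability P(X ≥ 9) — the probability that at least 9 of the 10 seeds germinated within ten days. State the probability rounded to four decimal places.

P = 0.3758

X is binomial with n = 10 and p = 0.80.
P(X ≥ 9) = C(10,9)·0.80^9·0.20^1 + C(10,10)·0.80^10·0.20^0.
= 0.268435 + 0.107374 = 0.3758.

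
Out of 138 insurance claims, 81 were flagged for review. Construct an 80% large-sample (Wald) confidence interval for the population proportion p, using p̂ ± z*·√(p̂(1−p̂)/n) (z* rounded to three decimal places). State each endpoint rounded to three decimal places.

(0.533, 0.641)

With x = 81 successes in n = 138, p̂ = 0.58696.
Standard error of p̂: √(0.242439/138) = √0.001756801 = 0.041914.
The 80% critical value is z* = 1.282.
Margin of error: 1.282 × 0.041914 = 0.05373.
Interval: 0.58696 ± 0.05373 → (0.533, 0.641).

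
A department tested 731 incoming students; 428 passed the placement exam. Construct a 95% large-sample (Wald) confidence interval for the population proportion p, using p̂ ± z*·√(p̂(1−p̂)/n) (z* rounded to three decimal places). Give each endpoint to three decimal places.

p̂ = 428/731 = 0.58550.
SE(p̂) = √(0.58550·0.41450/731) = 0.018221.
z* = 1.960 at the 95% level.
Margin = 1.960·0.018221 = 0.03571.
CI: 0.58550 ± 0.03571 = (0.550, 0.621).

(0.550, 0.621)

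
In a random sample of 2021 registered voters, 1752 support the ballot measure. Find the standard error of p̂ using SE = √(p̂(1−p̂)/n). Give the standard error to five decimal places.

The sample proportion is 1752/2021 = 0.86690.
p̂(1−p̂) = 0.115384.
SE = √(0.115384/2021) = √0.000057093 = 0.00756.

SE = 0.00756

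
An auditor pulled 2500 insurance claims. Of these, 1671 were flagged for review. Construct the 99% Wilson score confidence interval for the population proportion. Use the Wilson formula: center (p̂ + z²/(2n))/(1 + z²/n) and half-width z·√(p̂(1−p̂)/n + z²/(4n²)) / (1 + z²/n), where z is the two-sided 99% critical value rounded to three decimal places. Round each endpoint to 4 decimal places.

(0.6437, 0.6922)

Here p̂ = 1671/2500 = 0.66840 and z = 2.576 (z² = 6.635776).
Denominator 1 + z²/n = 1 + 6.635776/2500 = 1.002654.
Center = (0.66840 + 0.001327)/1.002654 = 0.66795.
Radicand: p̂(1−p̂)/n + z²/(4n²) = 0.000088657 + 0.000000265 = 0.000088922.
Half-width = z·√(radicand)/denom = 2.576·0.009430/1.002654 = 0.02423.
CI: 0.66795 ± 0.02423 = (0.6437, 0.6922).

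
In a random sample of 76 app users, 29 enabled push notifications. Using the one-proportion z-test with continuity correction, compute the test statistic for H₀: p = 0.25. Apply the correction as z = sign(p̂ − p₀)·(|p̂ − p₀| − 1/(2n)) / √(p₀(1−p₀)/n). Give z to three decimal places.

z = 2.517

The sample proportion is 29/76 = 0.38158. p̂ − p₀ = 0.131579.
1/(2n) = 0.006579.
Corrected numerator: |0.131579| − 0.006579 = 0.125000.
Under H₀, SE = √(p₀(1−p₀)/n) = √(0.25·0.75/76) = √0.002467105 = 0.049670.
z = +0.125000/0.049670 = 2.517.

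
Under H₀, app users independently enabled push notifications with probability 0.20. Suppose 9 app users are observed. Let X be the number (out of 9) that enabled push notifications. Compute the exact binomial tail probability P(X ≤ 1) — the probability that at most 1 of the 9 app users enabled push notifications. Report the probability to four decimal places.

X is binomial with n = 9 and p = 0.20.
P(X ≤ 1) = C(9,0)·0.20^0·0.80^9 + C(9,1)·0.20^1·0.80^8.
= 0.134218 + 0.301990 = 0.4362.

P = 0.4362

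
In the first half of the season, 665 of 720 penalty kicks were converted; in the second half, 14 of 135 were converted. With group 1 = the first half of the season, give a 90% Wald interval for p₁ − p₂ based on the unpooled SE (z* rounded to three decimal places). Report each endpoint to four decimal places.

(0.7738, 0.8660)

p̂₁ = 665/720 = 0.92361, p̂₂ = 14/135 = 0.10370; p̂₁ − p̂₂ = 0.81991.
Unpooled SE = √(p̂₁(1−p̂₁)/n₁ + p̂₂(1−p̂₂)/n₂) = √(0.000097991 + 0.000688513) = 0.028045.
z* = 1.645 at the 90% level. Margin = 1.645·0.028045 = 0.04613.
Interval: 0.81991 ± 0.04613 → (0.7738, 0.8660).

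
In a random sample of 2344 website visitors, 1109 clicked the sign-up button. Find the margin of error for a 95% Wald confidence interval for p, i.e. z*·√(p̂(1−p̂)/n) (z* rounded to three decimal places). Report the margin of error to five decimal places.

ME = 0.02021

Sample proportion p̂ = 1109/2344 = 0.47312.
SE = √(p̂(1−p̂)/n) = √(0.249278/2344) = 0.010312.
z* = 1.960 at the 95% level.
ME = 1.960·0.010312 = 0.02021.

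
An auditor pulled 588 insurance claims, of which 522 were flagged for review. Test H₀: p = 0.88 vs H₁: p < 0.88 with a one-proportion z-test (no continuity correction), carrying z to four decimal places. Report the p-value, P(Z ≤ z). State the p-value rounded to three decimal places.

p̂ = 522/588 = 0.88776.
Null standard error: √(0.88·0.12/588) = √0.000179592 = 0.013401.
z = (p̂ − p₀)/SE = (522/588 − 0.88)/0.013401 ≈ 0.5787.
p-value = P(Z ≤ z) with z = 0.5787 → 0.719.

p-value = 0.719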